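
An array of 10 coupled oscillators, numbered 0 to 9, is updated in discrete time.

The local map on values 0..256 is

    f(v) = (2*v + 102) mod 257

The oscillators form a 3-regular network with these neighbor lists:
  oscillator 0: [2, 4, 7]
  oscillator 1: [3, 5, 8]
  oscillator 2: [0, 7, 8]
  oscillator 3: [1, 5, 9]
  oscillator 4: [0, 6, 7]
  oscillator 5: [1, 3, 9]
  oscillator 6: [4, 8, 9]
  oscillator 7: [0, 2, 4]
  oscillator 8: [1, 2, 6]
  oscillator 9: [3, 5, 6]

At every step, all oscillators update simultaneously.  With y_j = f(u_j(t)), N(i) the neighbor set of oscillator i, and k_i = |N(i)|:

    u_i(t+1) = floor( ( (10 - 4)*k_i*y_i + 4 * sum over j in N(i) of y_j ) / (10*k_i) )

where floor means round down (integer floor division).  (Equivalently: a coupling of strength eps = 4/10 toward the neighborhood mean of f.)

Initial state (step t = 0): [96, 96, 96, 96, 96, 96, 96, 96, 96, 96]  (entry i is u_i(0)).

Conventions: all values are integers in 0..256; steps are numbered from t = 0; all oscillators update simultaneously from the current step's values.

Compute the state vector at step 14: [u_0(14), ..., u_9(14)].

Simulating step by step:
t=0: [96, 96, 96, 96, 96, 96, 96, 96, 96, 96]
t=1: [37, 37, 37, 37, 37, 37, 37, 37, 37, 37]
t=2: [176, 176, 176, 176, 176, 176, 176, 176, 176, 176]
t=3: [197, 197, 197, 197, 197, 197, 197, 197, 197, 197]
t=4: [239, 239, 239, 239, 239, 239, 239, 239, 239, 239]
t=5: [66, 66, 66, 66, 66, 66, 66, 66, 66, 66]
t=6: [234, 234, 234, 234, 234, 234, 234, 234, 234, 234]
t=7: [56, 56, 56, 56, 56, 56, 56, 56, 56, 56]
t=8: [214, 214, 214, 214, 214, 214, 214, 214, 214, 214]
t=9: [16, 16, 16, 16, 16, 16, 16, 16, 16, 16]
t=10: [134, 134, 134, 134, 134, 134, 134, 134, 134, 134]
t=11: [113, 113, 113, 113, 113, 113, 113, 113, 113, 113]
t=12: [71, 71, 71, 71, 71, 71, 71, 71, 71, 71]
t=13: [244, 244, 244, 244, 244, 244, 244, 244, 244, 244]
t=14: [76, 76, 76, 76, 76, 76, 76, 76, 76, 76]

Answer: [76, 76, 76, 76, 76, 76, 76, 76, 76, 76]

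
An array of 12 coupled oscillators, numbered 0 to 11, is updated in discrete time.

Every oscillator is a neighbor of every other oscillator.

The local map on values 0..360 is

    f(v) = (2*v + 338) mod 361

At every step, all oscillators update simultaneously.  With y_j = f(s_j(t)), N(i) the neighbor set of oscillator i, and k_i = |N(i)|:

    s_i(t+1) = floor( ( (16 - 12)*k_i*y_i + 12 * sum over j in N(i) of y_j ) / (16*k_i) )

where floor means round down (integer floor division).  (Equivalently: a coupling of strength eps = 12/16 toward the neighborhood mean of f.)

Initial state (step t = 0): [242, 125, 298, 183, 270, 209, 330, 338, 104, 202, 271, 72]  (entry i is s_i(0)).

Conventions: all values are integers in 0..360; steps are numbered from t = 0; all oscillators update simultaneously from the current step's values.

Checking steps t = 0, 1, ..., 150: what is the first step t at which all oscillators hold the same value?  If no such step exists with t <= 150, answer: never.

Answer: 8
Key observation: Synchronization is absorbing here: once all oscillators are equal they stay equal, and step 8 is the first all-equal step.

Derivation:
t=0: [242, 125, 298, 183, 270, 209, 330, 338, 104, 202, 271, 72]  (not all equal)
t=1: [163, 186, 183, 207, 173, 151, 195, 197, 178, 148, 173, 166]  (not all equal)
t=2: [251, 259, 258, 201, 255, 247, 197, 198, 256, 246, 255, 252]  (not all equal)
t=3: [99, 102, 101, 81, 100, 97, 79, 80, 101, 97, 100, 99]  (not all equal)
t=4: [167, 169, 168, 161, 168, 167, 160, 161, 168, 167, 168, 167]  (not all equal)
t=5: [309, 309, 309, 307, 309, 309, 306, 307, 309, 309, 309, 309]  (not all equal)
t=6: [233, 233, 233, 232, 233, 233, 231, 232, 233, 233, 233, 233]  (not all equal)
t=7: [81, 81, 81, 81, 81, 81, 80, 81, 81, 81, 81, 81]  (not all equal)
t=8: [138, 138, 138, 138, 138, 138, 138, 138, 138, 138, 138, 138]  (all equal)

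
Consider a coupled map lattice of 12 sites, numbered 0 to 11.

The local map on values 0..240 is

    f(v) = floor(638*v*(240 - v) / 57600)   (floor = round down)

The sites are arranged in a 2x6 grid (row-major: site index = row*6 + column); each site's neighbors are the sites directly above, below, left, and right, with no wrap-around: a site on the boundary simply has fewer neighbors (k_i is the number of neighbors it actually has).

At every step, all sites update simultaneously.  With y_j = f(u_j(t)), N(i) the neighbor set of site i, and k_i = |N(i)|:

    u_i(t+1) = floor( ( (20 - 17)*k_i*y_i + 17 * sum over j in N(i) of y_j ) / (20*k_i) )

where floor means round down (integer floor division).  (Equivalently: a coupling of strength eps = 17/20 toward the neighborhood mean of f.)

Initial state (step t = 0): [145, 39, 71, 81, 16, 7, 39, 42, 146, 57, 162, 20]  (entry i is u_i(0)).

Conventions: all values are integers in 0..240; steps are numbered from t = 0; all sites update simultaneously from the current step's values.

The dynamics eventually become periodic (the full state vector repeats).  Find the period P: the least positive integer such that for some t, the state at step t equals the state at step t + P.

Answer: 2
Key observation: The state at step 8, [150, 150, 150, 149, 149, 149, 150, 150, 150, 149, 149, 149], reappears at step 10 — and no state repeats earlier — so the cycle the system enters has period 2.

Derivation:
t=0: [145, 39, 71, 81, 16, 7, 39, 42, 146, 57, 162, 20]
t=1: [95, 119, 127, 102, 90, 39, 116, 105, 118, 139, 78, 73]
t=2: [157, 156, 157, 154, 130, 133, 155, 158, 157, 151, 145, 115]
t=3: [144, 143, 144, 149, 152, 158, 143, 144, 144, 147, 154, 155]
t=4: [153, 153, 152, 150, 146, 145, 153, 153, 152, 149, 147, 144]
t=5: [147, 147, 148, 149, 150, 152, 147, 147, 148, 149, 151, 151]
t=6: [151, 150, 150, 149, 148, 148, 151, 150, 150, 149, 148, 148]
t=7: [148, 148, 149, 149, 150, 150, 148, 148, 149, 149, 150, 150]
t=8: [150, 150, 150, 149, 149, 149, 150, 150, 150, 149, 149, 149]
t=9: [149, 149, 149, 149, 150, 150, 149, 149, 149, 149, 150, 150]
t=10: [150, 150, 150, 149, 149, 149, 150, 150, 150, 149, 149, 149]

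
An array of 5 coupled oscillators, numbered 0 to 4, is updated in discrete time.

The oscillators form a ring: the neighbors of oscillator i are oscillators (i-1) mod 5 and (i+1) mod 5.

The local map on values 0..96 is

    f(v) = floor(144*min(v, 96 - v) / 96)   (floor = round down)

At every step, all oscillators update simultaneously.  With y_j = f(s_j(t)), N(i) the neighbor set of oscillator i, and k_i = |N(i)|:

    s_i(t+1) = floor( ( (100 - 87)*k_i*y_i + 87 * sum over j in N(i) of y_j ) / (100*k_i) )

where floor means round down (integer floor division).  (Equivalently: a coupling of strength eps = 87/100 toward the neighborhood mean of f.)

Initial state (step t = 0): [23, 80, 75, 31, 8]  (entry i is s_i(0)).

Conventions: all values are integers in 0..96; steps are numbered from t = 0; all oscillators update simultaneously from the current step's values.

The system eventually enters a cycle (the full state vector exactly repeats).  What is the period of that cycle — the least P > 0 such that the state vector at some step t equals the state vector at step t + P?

Answer: 6
Key observation: The state at step 21, [70, 68, 68, 70, 67], reappears at step 27 — and no state repeats earlier — so the cycle the system enters has period 6.

Derivation:
t=0: [23, 80, 75, 31, 8]
t=1: [20, 31, 34, 24, 36]
t=2: [47, 41, 42, 50, 35]
t=3: [58, 65, 64, 58, 67]
t=4: [46, 51, 51, 46, 55]
t=5: [64, 67, 67, 64, 67]
t=6: [43, 45, 45, 43, 47]
t=7: [67, 65, 65, 67, 64]
t=8: [46, 44, 44, 46, 43]
t=9: [65, 67, 67, 65, 68]
t=10: [42, 44, 44, 42, 45]
t=11: [66, 64, 64, 66, 63]
t=12: [48, 46, 46, 48, 45]
t=13: [68, 70, 70, 68, 71]
t=14: [38, 40, 40, 38, 41]
t=15: [60, 58, 58, 60, 57]
t=16: [57, 55, 55, 57, 54]
t=17: [61, 59, 59, 61, 58]
t=18: [55, 53, 53, 55, 52]
t=19: [64, 62, 62, 64, 61]
t=20: [51, 49, 49, 51, 48]
t=21: [70, 68, 68, 70, 67]
t=22: [42, 40, 40, 42, 39]
t=23: [59, 61, 61, 59, 62]
t=24: [51, 53, 53, 51, 54]
t=25: [63, 65, 65, 63, 66]
t=26: [45, 47, 47, 45, 48]
t=27: [70, 68, 68, 70, 67]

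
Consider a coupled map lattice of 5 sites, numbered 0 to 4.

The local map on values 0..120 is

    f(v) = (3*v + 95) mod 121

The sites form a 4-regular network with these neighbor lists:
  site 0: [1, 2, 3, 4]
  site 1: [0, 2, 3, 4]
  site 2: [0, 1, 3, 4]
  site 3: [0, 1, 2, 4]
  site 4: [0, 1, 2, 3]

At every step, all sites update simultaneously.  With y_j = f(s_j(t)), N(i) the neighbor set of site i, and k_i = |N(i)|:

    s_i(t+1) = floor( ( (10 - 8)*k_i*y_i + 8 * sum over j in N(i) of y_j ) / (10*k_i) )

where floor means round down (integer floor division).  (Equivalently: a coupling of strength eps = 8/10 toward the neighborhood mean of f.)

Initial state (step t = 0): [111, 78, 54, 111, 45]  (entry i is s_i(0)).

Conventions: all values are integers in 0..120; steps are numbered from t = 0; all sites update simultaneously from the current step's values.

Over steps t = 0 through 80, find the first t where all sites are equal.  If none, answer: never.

Answer: 1
Key observation: Synchronization is absorbing here: once all sites are equal they stay equal, and step 1 is the first all-equal step.

Derivation:
t=0: [111, 78, 54, 111, 45]  (not all equal)
t=1: [68, 68, 68, 68, 68]  (all equal)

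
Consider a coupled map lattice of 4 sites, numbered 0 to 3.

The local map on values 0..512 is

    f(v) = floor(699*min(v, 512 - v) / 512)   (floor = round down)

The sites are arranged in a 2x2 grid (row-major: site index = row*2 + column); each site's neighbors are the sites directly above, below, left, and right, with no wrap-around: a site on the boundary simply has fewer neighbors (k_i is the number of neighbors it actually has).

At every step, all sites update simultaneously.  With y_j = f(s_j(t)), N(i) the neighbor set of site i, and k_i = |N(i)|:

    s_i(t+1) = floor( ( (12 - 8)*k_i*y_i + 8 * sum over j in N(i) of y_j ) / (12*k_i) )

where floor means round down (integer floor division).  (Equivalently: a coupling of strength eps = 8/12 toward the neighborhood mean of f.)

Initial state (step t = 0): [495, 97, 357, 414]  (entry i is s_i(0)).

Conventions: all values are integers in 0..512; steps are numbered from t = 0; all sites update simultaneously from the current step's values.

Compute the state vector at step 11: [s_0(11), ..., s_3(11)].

Answer: [258, 258, 258, 258]

Derivation:
t=0: [495, 97, 357, 414]
t=1: [122, 96, 122, 158]
t=2: [154, 170, 182, 170]
t=3: [230, 224, 230, 237]
t=4: [311, 314, 317, 314]
t=5: [270, 271, 270, 268]
t=6: [329, 330, 331, 330]
t=7: [248, 248, 248, 247]
t=8: [338, 337, 337, 337]
t=9: [237, 237, 237, 238]
t=10: [323, 323, 323, 323]
t=11: [258, 258, 258, 258]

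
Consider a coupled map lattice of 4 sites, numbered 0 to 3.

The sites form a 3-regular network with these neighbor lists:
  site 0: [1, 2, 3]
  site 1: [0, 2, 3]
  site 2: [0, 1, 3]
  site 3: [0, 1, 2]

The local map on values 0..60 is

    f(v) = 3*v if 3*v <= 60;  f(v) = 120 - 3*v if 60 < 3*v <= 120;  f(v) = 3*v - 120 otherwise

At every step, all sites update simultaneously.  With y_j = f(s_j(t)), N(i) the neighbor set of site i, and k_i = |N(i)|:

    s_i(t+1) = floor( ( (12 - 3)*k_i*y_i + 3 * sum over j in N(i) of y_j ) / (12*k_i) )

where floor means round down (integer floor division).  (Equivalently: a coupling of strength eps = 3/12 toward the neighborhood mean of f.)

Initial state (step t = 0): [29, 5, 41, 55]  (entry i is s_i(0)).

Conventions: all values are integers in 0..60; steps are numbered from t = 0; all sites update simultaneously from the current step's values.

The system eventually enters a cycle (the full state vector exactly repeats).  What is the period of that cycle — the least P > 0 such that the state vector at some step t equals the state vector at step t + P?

Simulating step by step:
t=0: [29, 5, 41, 55]
t=1: [30, 18, 10, 38]
t=2: [30, 46, 30, 14]
t=3: [30, 22, 30, 38]
t=4: [30, 46, 30, 14]

Answer: 2
Key observation: The state at step 2, [30, 46, 30, 14], reappears at step 4 — and no state repeats earlier — so the cycle the system enters has period 2.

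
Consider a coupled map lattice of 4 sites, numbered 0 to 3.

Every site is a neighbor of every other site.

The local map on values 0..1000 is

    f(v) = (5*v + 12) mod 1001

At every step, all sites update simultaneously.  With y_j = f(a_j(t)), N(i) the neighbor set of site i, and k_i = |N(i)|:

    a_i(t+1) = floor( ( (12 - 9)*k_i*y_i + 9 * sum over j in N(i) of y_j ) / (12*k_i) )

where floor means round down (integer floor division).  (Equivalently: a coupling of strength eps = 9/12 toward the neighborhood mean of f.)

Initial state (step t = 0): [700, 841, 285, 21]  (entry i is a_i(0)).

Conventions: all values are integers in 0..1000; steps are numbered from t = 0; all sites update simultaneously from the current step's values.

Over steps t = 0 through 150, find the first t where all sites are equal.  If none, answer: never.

Simulating step by step:
t=0: [700, 841, 285, 21]  (not all equal)
t=1: [318, 318, 318, 318]  (all equal)

Answer: 1
Key observation: Synchronization is absorbing here: once all sites are equal they stay equal, and step 1 is the first all-equal step.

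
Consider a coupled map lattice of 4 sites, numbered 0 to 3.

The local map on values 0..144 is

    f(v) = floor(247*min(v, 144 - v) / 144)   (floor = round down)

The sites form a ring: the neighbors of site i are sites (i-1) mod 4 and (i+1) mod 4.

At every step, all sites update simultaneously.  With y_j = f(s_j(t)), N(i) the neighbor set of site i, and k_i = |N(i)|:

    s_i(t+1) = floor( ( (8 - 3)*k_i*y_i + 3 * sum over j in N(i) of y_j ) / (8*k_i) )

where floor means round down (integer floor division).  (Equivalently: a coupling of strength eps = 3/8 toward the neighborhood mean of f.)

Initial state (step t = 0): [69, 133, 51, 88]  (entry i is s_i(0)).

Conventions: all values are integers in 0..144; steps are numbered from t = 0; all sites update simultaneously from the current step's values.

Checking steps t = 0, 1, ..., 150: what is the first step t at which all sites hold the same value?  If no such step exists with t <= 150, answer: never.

Answer: never
Key observation: The state at step 32 reappears at step 35 — the system is in a cycle of period 3 from step 32 on.  No step 0..35 is synchronized, and the cycle repeats forever, so no step up to 150 (or ever) has all sites equal.

Derivation:
t=0: [69, 133, 51, 88]  (not all equal)
t=1: [95, 49, 75, 98]  (not all equal)
t=2: [82, 90, 104, 86]  (not all equal)
t=3: [102, 90, 78, 94]  (not all equal)
t=4: [78, 92, 103, 87]  (not all equal)
t=5: [105, 89, 78, 94]  (not all equal)
t=6: [74, 92, 104, 86]  (not all equal)
t=7: [110, 90, 77, 97]  (not all equal)
t=8: [68, 89, 103, 82]  (not all equal)
t=9: [110, 93, 81, 101]  (not all equal)
t=10: [66, 85, 97, 76]  (not all equal)
t=11: [111, 99, 90, 108]  (not all equal)
t=12: [60, 75, 83, 65]  (not all equal)
t=13: [106, 112, 107, 108]  (not all equal)
t=14: [62, 57, 60, 62]  (not all equal)
t=15: [104, 99, 101, 105]  (not all equal)
t=16: [69, 74, 72, 67]  (not all equal)
t=17: [117, 120, 120, 116]  (not all equal)
t=18: [45, 41, 42, 46]  (not all equal)
t=19: [75, 71, 72, 76]  (not all equal)
t=20: [118, 120, 121, 117]  (not all equal)
t=21: [43, 41, 40, 44]  (not all equal)
t=22: [72, 70, 69, 73]  (not all equal)
t=23: [122, 120, 118, 120]  (not all equal)
t=24: [38, 40, 42, 40]  (not all equal)
t=25: [66, 68, 70, 68]  (not all equal)
t=26: [114, 116, 118, 116]  (not all equal)
t=27: [49, 47, 45, 47]  (not all equal)
t=28: [82, 80, 78, 80]  (not all equal)
t=29: [107, 109, 111, 109]  (not all equal)
t=30: [61, 59, 57, 59]  (not all equal)
t=31: [102, 100, 98, 100]  (not all equal)
t=32: [73, 75, 76, 75]  (not all equal)
t=33: [119, 118, 116, 118]  (not all equal)
t=34: [42, 44, 46, 44]  (not all equal)
t=35: [73, 75, 76, 75]  (not all equal)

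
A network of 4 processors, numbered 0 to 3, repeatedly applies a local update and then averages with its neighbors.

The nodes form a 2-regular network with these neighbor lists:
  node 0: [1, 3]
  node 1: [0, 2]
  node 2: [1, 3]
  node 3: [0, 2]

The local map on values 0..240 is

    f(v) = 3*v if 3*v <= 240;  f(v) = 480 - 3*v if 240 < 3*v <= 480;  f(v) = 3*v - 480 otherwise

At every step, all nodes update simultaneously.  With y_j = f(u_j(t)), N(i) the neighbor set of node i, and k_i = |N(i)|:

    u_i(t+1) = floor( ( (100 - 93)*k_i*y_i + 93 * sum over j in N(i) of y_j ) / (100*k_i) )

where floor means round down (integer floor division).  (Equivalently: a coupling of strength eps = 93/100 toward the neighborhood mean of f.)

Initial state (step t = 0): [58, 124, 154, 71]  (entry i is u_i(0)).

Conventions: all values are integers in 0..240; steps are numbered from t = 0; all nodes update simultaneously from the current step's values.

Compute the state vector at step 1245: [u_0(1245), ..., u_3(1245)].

Answer: [120, 120, 120, 120]
Key observation: The state at step 35, [120, 120, 120, 120], reappears at step 36: the system is in a cycle of period 1 from step 35 on.  Therefore the state at step 1245 equals the state at step 35 + ((1245 - 35) mod 1) = 35, which is [120, 120, 120, 120].

Derivation:
t=0: [58, 124, 154, 71]
t=1: [161, 96, 150, 104]
t=2: [167, 28, 169, 27]
t=3: [78, 28, 78, 27]
t=4: [93, 223, 93, 223]
t=5: [189, 200, 189, 200]
t=6: [117, 89, 117, 89]
t=7: [207, 134, 207, 134]
t=8: [82, 136, 82, 136]
t=9: [83, 222, 83, 222]
t=10: [189, 227, 189, 227]
t=11: [193, 94, 193, 94]
t=12: [191, 105, 191, 105]
t=13: [159, 98, 159, 98]
t=14: [173, 15, 173, 15]
t=15: [44, 39, 44, 39]
t=16: [118, 130, 118, 130]
t=17: [92, 123, 92, 123]
t=18: [117, 197, 117, 197]
t=19: [112, 127, 112, 127]
t=20: [102, 140, 102, 140]
t=21: [67, 166, 67, 166]
t=22: [30, 188, 30, 188]
t=23: [84, 89, 84, 89]
t=24: [214, 226, 214, 226]
t=25: [195, 164, 195, 164]
t=26: [18, 98, 18, 98]
t=27: [176, 63, 176, 63]
t=28: [179, 57, 179, 57]
t=29: [163, 64, 163, 64]
t=30: [179, 21, 179, 21]
t=31: [62, 57, 62, 57]
t=32: [172, 184, 172, 184]
t=33: [69, 38, 69, 38]
t=34: [120, 200, 120, 200]
t=35: [120, 120, 120, 120]
t=36: [120, 120, 120, 120]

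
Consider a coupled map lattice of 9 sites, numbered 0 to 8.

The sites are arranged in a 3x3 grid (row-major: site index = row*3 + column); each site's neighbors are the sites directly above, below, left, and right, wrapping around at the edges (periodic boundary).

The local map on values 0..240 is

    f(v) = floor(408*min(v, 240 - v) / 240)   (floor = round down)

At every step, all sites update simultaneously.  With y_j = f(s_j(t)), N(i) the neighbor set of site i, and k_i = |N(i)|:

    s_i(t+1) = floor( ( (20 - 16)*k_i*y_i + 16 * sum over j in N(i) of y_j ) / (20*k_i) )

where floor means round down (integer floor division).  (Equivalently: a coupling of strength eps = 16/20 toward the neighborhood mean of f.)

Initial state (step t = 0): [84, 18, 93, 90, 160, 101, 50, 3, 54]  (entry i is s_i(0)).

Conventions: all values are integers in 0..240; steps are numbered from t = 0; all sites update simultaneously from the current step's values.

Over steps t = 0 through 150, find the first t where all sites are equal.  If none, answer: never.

Simulating step by step:
t=0: [84, 18, 93, 90, 160, 101, 50, 3, 54]  (not all equal)
t=1: [113, 94, 118, 137, 99, 141, 95, 69, 102]  (not all equal)
t=2: [177, 167, 178, 172, 157, 176, 163, 155, 163]  (not all equal)
t=3: [116, 124, 114, 120, 126, 119, 125, 133, 123]  (not all equal)
t=4: [197, 192, 197, 198, 195, 198, 195, 192, 193]  (not all equal)
t=5: [74, 76, 75, 73, 76, 74, 76, 78, 76]  (not all equal)
t=6: [126, 128, 127, 126, 127, 126, 127, 129, 128]  (not all equal)
t=7: [192, 191, 191, 192, 191, 192, 191, 190, 191]  (not all equal)
t=8: [82, 83, 82, 81, 82, 82, 82, 83, 83]  (not all equal)
t=9: [139, 139, 139, 138, 139, 139, 139, 140, 139]  (not all equal)
t=10: [171, 170, 171, 171, 171, 171, 171, 170, 170]  (not all equal)
t=11: [117, 117, 117, 117, 117, 117, 117, 118, 117]  (not all equal)
t=12: [198, 198, 198, 198, 198, 198, 198, 198, 198]  (all equal)

Answer: 12
Key observation: Synchronization is absorbing here: once all sites are equal they stay equal, and step 12 is the first all-equal step.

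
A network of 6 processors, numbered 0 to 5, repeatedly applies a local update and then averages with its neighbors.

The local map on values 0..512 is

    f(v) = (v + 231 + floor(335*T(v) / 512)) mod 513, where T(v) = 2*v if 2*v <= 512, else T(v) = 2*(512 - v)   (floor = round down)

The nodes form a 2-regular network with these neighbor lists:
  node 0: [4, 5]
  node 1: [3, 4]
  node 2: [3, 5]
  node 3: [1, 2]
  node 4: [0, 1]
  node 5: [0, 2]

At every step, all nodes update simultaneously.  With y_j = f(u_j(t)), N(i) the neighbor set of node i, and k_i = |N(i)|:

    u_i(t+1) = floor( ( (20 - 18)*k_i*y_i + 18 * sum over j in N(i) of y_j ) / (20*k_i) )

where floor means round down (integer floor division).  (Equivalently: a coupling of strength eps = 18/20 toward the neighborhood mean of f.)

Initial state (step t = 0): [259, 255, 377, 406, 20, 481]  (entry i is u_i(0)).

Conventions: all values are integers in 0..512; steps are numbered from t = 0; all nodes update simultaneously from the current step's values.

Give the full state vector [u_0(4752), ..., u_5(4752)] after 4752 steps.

Answer: [296, 296, 296, 296, 296, 296]
Key observation: The state at step 4, [296, 296, 296, 296, 296, 296], reappears at step 5: the system is in a cycle of period 1 from step 4 on.  Therefore the state at step 4752 equals the state at step 4 + ((4752 - 4) mod 1) = 4, which is [296, 296, 296, 296, 296, 296].

Derivation:
t=0: [259, 255, 377, 406, 20, 481]
t=1: [263, 273, 252, 285, 304, 284]
t=2: [297, 297, 299, 300, 303, 302]
t=3: [294, 294, 294, 295, 295, 295]
t=4: [296, 296, 296, 296, 296, 296]
t=5: [296, 296, 296, 296, 296, 296]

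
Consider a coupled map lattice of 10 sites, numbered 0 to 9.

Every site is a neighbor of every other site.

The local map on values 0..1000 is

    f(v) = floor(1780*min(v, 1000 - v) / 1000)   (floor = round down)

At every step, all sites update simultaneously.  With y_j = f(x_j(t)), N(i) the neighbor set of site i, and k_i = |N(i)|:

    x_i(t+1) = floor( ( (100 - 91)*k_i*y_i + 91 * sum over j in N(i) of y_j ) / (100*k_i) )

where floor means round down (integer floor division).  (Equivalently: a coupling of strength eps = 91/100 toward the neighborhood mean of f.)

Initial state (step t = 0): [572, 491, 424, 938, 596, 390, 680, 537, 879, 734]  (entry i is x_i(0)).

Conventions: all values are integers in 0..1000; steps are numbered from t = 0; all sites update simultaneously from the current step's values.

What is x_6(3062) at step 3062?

Answer: x_6(3062) = 845
Key observation: The state at step 21, [731, 731, 731, 731, 731, 731, 731, 731, 731, 731], reappears at step 32: the system is in a cycle of period 11 from step 21 on.  Therefore the state at step 3062 equals the state at step 21 + ((3062 - 21) mod 11) = 26, which is [845, 845, 845, 845, 845, 845, 845, 845, 845, 845].

Derivation:
t=0: [572, 491, 424, 938, 596, 390, 680, 537, 879, 734]
t=1: [597, 596, 597, 604, 597, 598, 599, 596, 603, 600]
t=2: [713, 713, 713, 714, 713, 713, 713, 713, 713, 713]
t=3: [509, 509, 509, 509, 509, 509, 509, 509, 509, 509]
t=4: [873, 873, 873, 873, 873, 873, 873, 873, 873, 873]
t=5: [226, 226, 226, 226, 226, 226, 226, 226, 226, 226]
t=6: [402, 402, 402, 402, 402, 402, 402, 402, 402, 402]
t=7: [715, 715, 715, 715, 715, 715, 715, 715, 715, 715]
t=8: [507, 507, 507, 507, 507, 507, 507, 507, 507, 507]
t=9: [877, 877, 877, 877, 877, 877, 877, 877, 877, 877]
t=10: [218, 218, 218, 218, 218, 218, 218, 218, 218, 218]
t=11: [388, 388, 388, 388, 388, 388, 388, 388, 388, 388]
t=12: [690, 690, 690, 690, 690, 690, 690, 690, 690, 690]
t=13: [551, 551, 551, 551, 551, 551, 551, 551, 551, 551]
t=14: [799, 799, 799, 799, 799, 799, 799, 799, 799, 799]
t=15: [357, 357, 357, 357, 357, 357, 357, 357, 357, 357]
t=16: [635, 635, 635, 635, 635, 635, 635, 635, 635, 635]
t=17: [649, 649, 649, 649, 649, 649, 649, 649, 649, 649]
t=18: [624, 624, 624, 624, 624, 624, 624, 624, 624, 624]
t=19: [669, 669, 669, 669, 669, 669, 669, 669, 669, 669]
t=20: [589, 589, 589, 589, 589, 589, 589, 589, 589, 589]
t=21: [731, 731, 731, 731, 731, 731, 731, 731, 731, 731]
t=22: [478, 478, 478, 478, 478, 478, 478, 478, 478, 478]
t=23: [850, 850, 850, 850, 850, 850, 850, 850, 850, 850]
t=24: [267, 267, 267, 267, 267, 267, 267, 267, 267, 267]
t=25: [475, 475, 475, 475, 475, 475, 475, 475, 475, 475]
t=26: [845, 845, 845, 845, 845, 845, 845, 845, 845, 845]
t=27: [275, 275, 275, 275, 275, 275, 275, 275, 275, 275]
t=28: [489, 489, 489, 489, 489, 489, 489, 489, 489, 489]
t=29: [870, 870, 870, 870, 870, 870, 870, 870, 870, 870]
t=30: [231, 231, 231, 231, 231, 231, 231, 231, 231, 231]
t=31: [411, 411, 411, 411, 411, 411, 411, 411, 411, 411]
t=32: [731, 731, 731, 731, 731, 731, 731, 731, 731, 731]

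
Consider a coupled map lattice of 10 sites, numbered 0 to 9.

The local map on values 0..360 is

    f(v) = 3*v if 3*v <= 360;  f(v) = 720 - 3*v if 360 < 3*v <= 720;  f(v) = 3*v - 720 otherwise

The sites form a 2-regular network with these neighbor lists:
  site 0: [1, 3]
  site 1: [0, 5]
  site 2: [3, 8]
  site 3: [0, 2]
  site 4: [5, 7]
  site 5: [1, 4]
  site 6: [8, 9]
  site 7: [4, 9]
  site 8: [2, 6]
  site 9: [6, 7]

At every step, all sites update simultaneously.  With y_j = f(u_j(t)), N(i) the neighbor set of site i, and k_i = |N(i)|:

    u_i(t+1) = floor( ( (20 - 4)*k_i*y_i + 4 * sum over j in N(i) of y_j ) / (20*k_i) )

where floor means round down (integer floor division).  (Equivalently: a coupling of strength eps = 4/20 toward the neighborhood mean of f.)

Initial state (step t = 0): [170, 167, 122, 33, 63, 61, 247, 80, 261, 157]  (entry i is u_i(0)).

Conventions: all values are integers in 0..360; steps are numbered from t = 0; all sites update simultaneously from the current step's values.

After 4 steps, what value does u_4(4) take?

Answer: u_4(4) = 191

Derivation:
t=0: [170, 167, 122, 33, 63, 61, 247, 80, 261, 157]
t=1: [199, 214, 299, 135, 193, 187, 48, 235, 87, 225]
t=2: [137, 90, 199, 282, 130, 149, 145, 30, 240, 51]
t=3: [286, 274, 111, 144, 300, 278, 243, 120, 40, 159]
t=4: [149, 106, 307, 277, 191, 119, 43, 330, 130, 231]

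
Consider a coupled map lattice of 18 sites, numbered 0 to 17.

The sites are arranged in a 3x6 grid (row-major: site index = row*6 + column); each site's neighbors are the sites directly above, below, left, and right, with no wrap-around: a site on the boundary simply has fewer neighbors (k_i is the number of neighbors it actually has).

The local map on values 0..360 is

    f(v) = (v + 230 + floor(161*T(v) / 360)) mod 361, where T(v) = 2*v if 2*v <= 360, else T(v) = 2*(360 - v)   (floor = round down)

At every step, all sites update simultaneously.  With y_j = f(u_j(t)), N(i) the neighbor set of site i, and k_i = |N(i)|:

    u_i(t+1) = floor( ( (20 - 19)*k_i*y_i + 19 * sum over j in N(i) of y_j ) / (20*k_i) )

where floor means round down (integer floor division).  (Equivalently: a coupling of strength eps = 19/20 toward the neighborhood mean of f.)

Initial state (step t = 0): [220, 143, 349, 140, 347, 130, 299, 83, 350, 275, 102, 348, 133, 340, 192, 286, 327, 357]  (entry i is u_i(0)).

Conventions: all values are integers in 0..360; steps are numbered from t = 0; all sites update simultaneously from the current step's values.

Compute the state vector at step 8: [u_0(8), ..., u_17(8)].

Answer: [200, 212, 212, 213, 213, 213, 211, 205, 212, 212, 213, 213, 200, 212, 211, 213, 213, 213]

Derivation:
t=0: [220, 143, 349, 140, 347, 130, 299, 83, 350, 275, 102, 348, 133, 340, 192, 286, 327, 357]
t=1: [182, 154, 169, 220, 109, 221, 125, 194, 173, 163, 216, 139, 218, 124, 223, 218, 173, 226]
t=2: [136, 201, 189, 150, 206, 109, 206, 144, 197, 207, 148, 209, 109, 207, 173, 196, 212, 166]
t=3: [207, 161, 192, 208, 129, 205, 118, 208, 190, 182, 209, 139, 205, 141, 210, 207, 182, 211]
t=4: [136, 209, 199, 179, 207, 126, 206, 156, 211, 211, 168, 208, 118, 208, 187, 211, 212, 173]
t=5: [208, 169, 211, 212, 169, 206, 131, 210, 200, 205, 211, 165, 206, 158, 212, 212, 199, 211]
t=6: [155, 211, 205, 205, 211, 186, 207, 173, 212, 212, 199, 211, 145, 210, 198, 212, 212, 197]
t=7: [209, 191, 212, 212, 211, 212, 169, 211, 208, 212, 212, 211, 209, 184, 212, 212, 212, 212]
t=8: [200, 212, 212, 213, 213, 213, 211, 205, 212, 212, 213, 213, 200, 212, 211, 213, 213, 213]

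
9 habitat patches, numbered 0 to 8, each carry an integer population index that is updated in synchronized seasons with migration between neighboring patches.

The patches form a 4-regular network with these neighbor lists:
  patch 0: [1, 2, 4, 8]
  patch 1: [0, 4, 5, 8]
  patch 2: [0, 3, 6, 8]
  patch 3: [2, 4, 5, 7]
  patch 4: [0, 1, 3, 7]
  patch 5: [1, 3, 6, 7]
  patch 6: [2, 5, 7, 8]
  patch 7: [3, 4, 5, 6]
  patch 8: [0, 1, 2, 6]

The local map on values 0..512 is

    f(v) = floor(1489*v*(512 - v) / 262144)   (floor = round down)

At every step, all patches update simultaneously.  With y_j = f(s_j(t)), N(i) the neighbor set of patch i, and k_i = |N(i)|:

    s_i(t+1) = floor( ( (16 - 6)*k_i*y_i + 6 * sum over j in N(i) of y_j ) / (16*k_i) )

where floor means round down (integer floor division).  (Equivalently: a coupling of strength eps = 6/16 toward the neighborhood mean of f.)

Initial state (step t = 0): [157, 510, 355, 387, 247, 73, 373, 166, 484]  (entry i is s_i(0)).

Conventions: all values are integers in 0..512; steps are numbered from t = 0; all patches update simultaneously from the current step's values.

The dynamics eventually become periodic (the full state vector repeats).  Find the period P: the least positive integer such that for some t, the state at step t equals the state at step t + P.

Answer: 2
Key observation: The state at step 13, [334, 334, 334, 334, 334, 334, 334, 334, 334], reappears at step 15 — and no state repeats earlier — so the cycle the system enters has period 2.

Derivation:
t=0: [157, 510, 355, 387, 247, 73, 373, 166, 484]
t=1: [269, 91, 287, 283, 318, 198, 268, 308, 134]
t=2: [346, 263, 359, 363, 341, 343, 359, 357, 303]
t=3: [332, 357, 316, 312, 330, 327, 317, 316, 348]
t=4: [336, 322, 347, 351, 340, 342, 347, 349, 329]
t=5: [335, 342, 326, 322, 331, 329, 326, 324, 338]
t=6: [336, 332, 342, 345, 339, 341, 342, 344, 335]
t=7: [334, 337, 330, 328, 332, 331, 330, 328, 335]
t=8: [337, 335, 340, 341, 338, 339, 340, 341, 336]
t=9: [334, 335, 332, 331, 333, 332, 332, 331, 334]
t=10: [337, 336, 338, 339, 338, 338, 338, 339, 337]
t=11: [334, 334, 333, 333, 333, 333, 333, 333, 334]
t=12: [337, 337, 337, 338, 337, 337, 337, 338, 337]
t=13: [334, 334, 334, 334, 334, 334, 334, 334, 334]
t=14: [337, 337, 337, 337, 337, 337, 337, 337, 337]
t=15: [334, 334, 334, 334, 334, 334, 334, 334, 334]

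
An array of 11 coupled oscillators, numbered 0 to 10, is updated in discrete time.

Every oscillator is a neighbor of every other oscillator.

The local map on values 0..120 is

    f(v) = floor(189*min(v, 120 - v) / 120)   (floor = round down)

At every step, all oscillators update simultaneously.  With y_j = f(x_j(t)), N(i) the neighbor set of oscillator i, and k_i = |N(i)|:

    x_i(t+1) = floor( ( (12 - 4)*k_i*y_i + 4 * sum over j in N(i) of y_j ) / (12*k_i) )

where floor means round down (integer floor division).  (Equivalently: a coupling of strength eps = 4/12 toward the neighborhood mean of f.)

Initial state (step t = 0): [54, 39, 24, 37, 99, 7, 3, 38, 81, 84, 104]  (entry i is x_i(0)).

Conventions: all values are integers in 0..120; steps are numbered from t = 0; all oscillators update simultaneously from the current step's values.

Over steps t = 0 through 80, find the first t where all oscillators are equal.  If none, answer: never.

Answer: never
Key observation: The state at step 23 reappears at step 28 — the system is in a cycle of period 5 from step 23 on.  No step 0..28 is synchronized, and the cycle repeats forever, so no step up to 80 (or ever) has all oscillators equal.

Derivation:
t=0: [54, 39, 24, 37, 99, 7, 3, 38, 81, 84, 104]  (not all equal)
t=1: [70, 54, 39, 53, 37, 23, 18, 53, 54, 51, 32]  (not all equal)
t=2: [73, 78, 62, 76, 60, 47, 41, 76, 78, 74, 55]  (not all equal)
t=3: [74, 69, 85, 71, 87, 74, 68, 71, 69, 73, 81]  (not all equal)
t=4: [71, 76, 60, 74, 58, 71, 77, 74, 76, 72, 64]  (not all equal)
t=5: [77, 72, 87, 73, 86, 77, 70, 73, 72, 75, 84]  (not all equal)
t=6: [67, 72, 56, 71, 58, 67, 74, 71, 72, 69, 60]  (not all equal)
t=7: [82, 77, 85, 78, 87, 82, 75, 78, 77, 80, 89]  (not all equal)
t=8: [59, 64, 57, 64, 54, 59, 66, 64, 64, 62, 52]  (not all equal)
t=9: [90, 87, 88, 87, 86, 90, 86, 87, 87, 89, 83]  (not all equal)
t=10: [48, 50, 50, 50, 52, 48, 52, 50, 50, 49, 55]  (not all equal)
t=11: [76, 78, 78, 78, 80, 76, 80, 78, 78, 77, 83]  (not all equal)
t=12: [67, 65, 65, 65, 63, 67, 63, 65, 65, 66, 60]  (not all equal)
t=13: [84, 86, 86, 86, 88, 84, 88, 86, 86, 85, 91]  (not all equal)
t=14: [54, 52, 52, 52, 50, 54, 50, 52, 52, 54, 47]  (not all equal)
t=15: [83, 80, 80, 80, 79, 83, 79, 80, 80, 83, 76]  (not all equal)
t=16: [59, 62, 62, 62, 63, 59, 63, 62, 62, 59, 66]  (not all equal)
t=17: [91, 90, 90, 90, 89, 91, 89, 90, 90, 91, 86]  (not all equal)
t=18: [45, 47, 47, 47, 47, 45, 47, 47, 47, 45, 50]  (not all equal)
t=19: [71, 73, 73, 73, 73, 71, 73, 73, 73, 71, 76]  (not all equal)
t=20: [76, 74, 74, 74, 74, 76, 74, 74, 74, 76, 70]  (not all equal)
t=21: [70, 71, 71, 71, 71, 70, 71, 71, 71, 70, 75]  (not all equal)
t=22: [77, 76, 76, 76, 76, 77, 76, 76, 76, 77, 72]  (not all equal)
t=23: [67, 69, 69, 69, 69, 67, 69, 69, 69, 67, 72]  (not all equal)
t=24: [82, 80, 80, 80, 80, 82, 80, 80, 80, 82, 76]  (not all equal)
t=25: [60, 62, 62, 62, 62, 60, 62, 62, 62, 60, 66]  (not all equal)
t=26: [93, 91, 91, 91, 91, 93, 91, 91, 91, 93, 87]  (not all equal)
t=27: [43, 44, 44, 44, 44, 43, 44, 44, 44, 43, 48]  (not all equal)
t=28: [67, 69, 69, 69, 69, 67, 69, 69, 69, 67, 72]  (not all equal)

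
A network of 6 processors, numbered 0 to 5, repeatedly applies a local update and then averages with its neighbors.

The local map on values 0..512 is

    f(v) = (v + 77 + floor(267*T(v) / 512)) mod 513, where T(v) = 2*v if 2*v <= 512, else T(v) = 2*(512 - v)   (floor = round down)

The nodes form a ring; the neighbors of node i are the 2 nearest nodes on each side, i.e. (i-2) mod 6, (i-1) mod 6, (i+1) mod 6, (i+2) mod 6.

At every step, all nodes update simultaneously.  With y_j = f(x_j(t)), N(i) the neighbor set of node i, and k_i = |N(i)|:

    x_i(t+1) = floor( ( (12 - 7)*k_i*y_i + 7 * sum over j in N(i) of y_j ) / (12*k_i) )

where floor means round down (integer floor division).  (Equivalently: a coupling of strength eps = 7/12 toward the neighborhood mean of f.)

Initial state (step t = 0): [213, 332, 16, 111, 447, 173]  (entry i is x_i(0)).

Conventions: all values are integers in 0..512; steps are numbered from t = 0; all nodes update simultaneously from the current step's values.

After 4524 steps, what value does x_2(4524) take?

Simulating step by step:
t=0: [213, 332, 16, 111, 447, 173]
t=1: [315, 232, 187, 228, 229, 321]
t=2: [124, 111, 217, 101, 108, 61]
t=3: [255, 245, 179, 235, 243, 260]
t=4: [130, 122, 220, 113, 120, 72]
t=5: [271, 265, 194, 256, 263, 282]
t=6: [142, 142, 247, 142, 142, 85]
t=7: [306, 306, 242, 306, 306, 318]
t=8: [80, 80, 73, 80, 80, 84]
t=9: [239, 239, 234, 239, 239, 243]
t=10: [51, 51, 47, 51, 51, 55]
t=11: [181, 181, 177, 181, 181, 184]
t=12: [445, 445, 442, 445, 445, 448]
t=13: [78, 78, 78, 78, 78, 78]
t=14: [236, 236, 236, 236, 236, 236]
t=15: [46, 46, 46, 46, 46, 46]
t=16: [170, 170, 170, 170, 170, 170]
t=17: [424, 424, 424, 424, 424, 424]
t=18: [79, 79, 79, 79, 79, 79]
t=19: [238, 238, 238, 238, 238, 238]
t=20: [50, 50, 50, 50, 50, 50]
t=21: [179, 179, 179, 179, 179, 179]
t=22: [442, 442, 442, 442, 442, 442]
t=23: [79, 79, 79, 79, 79, 79]

Answer: x_2(4524) = 238
Key observation: The state at step 18, [79, 79, 79, 79, 79, 79], reappears at step 23: the system is in a cycle of period 5 from step 18 on.  Therefore the state at step 4524 equals the state at step 18 + ((4524 - 18) mod 5) = 19, which is [238, 238, 238, 238, 238, 238].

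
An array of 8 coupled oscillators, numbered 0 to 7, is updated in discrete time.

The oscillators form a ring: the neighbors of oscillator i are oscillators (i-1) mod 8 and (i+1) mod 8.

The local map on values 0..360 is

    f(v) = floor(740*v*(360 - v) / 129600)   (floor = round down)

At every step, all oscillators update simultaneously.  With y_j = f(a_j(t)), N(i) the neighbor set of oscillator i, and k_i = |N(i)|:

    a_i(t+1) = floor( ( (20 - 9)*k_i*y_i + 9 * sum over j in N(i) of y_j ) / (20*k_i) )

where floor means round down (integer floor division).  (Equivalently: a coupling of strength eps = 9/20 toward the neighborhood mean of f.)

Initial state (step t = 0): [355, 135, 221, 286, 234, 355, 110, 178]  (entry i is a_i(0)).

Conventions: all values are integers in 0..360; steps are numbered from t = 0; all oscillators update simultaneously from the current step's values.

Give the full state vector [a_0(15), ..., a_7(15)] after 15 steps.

Simulating step by step:
t=0: [355, 135, 221, 286, 234, 355, 110, 178]
t=1: [85, 136, 162, 143, 121, 78, 130, 138]
t=2: [151, 166, 179, 175, 158, 144, 160, 163]
t=3: [181, 182, 183, 183, 181, 179, 181, 182]
t=4: [184, 184, 184, 184, 184, 184, 184, 184]
t=5: [184, 184, 184, 184, 184, 184, 184, 184]
t=6: [184, 184, 184, 184, 184, 184, 184, 184]
t=7: [184, 184, 184, 184, 184, 184, 184, 184]
t=8: [184, 184, 184, 184, 184, 184, 184, 184]
t=9: [184, 184, 184, 184, 184, 184, 184, 184]
t=10: [184, 184, 184, 184, 184, 184, 184, 184]
t=11: [184, 184, 184, 184, 184, 184, 184, 184]
t=12: [184, 184, 184, 184, 184, 184, 184, 184]
t=13: [184, 184, 184, 184, 184, 184, 184, 184]
t=14: [184, 184, 184, 184, 184, 184, 184, 184]
t=15: [184, 184, 184, 184, 184, 184, 184, 184]

Answer: [184, 184, 184, 184, 184, 184, 184, 184]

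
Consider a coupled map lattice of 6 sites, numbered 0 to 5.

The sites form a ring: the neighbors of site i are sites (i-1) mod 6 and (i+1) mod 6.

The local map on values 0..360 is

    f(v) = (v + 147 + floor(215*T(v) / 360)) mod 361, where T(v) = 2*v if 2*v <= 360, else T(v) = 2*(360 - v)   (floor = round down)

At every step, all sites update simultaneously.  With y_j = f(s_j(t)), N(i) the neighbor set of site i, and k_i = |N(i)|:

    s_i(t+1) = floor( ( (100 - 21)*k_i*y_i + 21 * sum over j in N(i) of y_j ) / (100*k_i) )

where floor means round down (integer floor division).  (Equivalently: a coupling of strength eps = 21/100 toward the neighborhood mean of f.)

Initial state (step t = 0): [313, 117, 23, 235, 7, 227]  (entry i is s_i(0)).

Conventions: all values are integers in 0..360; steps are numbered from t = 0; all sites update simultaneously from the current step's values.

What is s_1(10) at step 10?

Simulating step by step:
t=0: [313, 117, 23, 235, 7, 227]
t=1: [144, 70, 177, 171, 163, 168]
t=2: [128, 265, 185, 160, 146, 147]
t=3: [80, 155, 173, 138, 109, 103]
t=4: [268, 150, 152, 89, 30, 45]
t=5: [166, 120, 141, 304, 229, 232]
t=6: [141, 64, 96, 151, 169, 168]
t=7: [121, 274, 324, 146, 151, 148]
t=8: [68, 149, 149, 112, 115, 104]
t=9: [247, 131, 103, 40, 34, 46]
t=10: [165, 76, 41, 209, 225, 235]

Answer: s_1(10) = 76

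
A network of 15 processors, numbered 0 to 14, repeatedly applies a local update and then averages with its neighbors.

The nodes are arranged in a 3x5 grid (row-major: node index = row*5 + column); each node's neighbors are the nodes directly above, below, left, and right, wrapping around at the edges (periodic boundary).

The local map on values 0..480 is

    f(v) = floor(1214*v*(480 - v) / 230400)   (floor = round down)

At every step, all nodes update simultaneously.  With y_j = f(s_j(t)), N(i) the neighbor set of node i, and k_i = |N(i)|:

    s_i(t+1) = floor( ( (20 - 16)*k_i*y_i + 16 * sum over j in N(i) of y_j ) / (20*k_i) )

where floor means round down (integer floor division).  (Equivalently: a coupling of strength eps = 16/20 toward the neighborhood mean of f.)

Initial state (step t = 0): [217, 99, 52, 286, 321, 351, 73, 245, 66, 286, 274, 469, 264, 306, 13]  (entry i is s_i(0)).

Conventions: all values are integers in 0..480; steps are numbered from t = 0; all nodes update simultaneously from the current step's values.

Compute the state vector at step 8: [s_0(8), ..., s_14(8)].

Answer: [290, 290, 290, 290, 290, 290, 290, 290, 290, 290, 290, 290, 290, 290, 290]

Derivation:
t=0: [217, 99, 52, 286, 321, 351, 73, 245, 66, 286, 274, 469, 264, 306, 13]
t=1: [260, 159, 242, 220, 236, 256, 184, 203, 262, 194, 178, 195, 205, 209, 233]
t=2: [291, 290, 293, 301, 300, 292, 288, 296, 297, 300, 296, 285, 297, 299, 295]
t=3: [287, 290, 286, 285, 285, 287, 289, 287, 284, 286, 288, 289, 287, 285, 285]
t=4: [291, 290, 291, 292, 291, 291, 290, 291, 292, 292, 291, 290, 291, 292, 291]
t=5: [289, 289, 289, 289, 289, 289, 289, 289, 289, 289, 289, 289, 289, 289, 289]
t=6: [290, 290, 290, 290, 290, 290, 290, 290, 290, 290, 290, 290, 290, 290, 290]
t=7: [290, 290, 290, 290, 290, 290, 290, 290, 290, 290, 290, 290, 290, 290, 290]
t=8: [290, 290, 290, 290, 290, 290, 290, 290, 290, 290, 290, 290, 290, 290, 290]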